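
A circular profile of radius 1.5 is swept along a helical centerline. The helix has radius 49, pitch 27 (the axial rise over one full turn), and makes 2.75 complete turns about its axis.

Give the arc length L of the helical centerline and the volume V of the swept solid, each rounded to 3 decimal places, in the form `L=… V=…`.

2πR = 2π·49 = 307.876080
per-turn = √(307.876080² + 27²) = √(94787.6807 + 729) = √95516.6807 = 309.057730
L = 2.75 × 309.057730 = 849.908758
V = π·1.5² × L = 7.068583 × 849.908758 = 6007.651001

L=849.909 V=6007.651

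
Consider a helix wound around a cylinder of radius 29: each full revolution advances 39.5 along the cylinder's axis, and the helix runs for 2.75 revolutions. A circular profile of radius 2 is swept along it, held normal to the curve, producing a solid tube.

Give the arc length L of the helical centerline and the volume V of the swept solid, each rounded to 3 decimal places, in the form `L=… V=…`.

2πR = 2π·29 = 182.212374
per-turn = √(182.212374² + 39.5²) = √(33201.3492 + 1560.25) = √34761.5992 = 186.444628
L = 2.75 × 186.444628 = 512.722726
V = π·2² × L = 12.566371 × 512.722726 = 6443.063800

L=512.723 V=6443.064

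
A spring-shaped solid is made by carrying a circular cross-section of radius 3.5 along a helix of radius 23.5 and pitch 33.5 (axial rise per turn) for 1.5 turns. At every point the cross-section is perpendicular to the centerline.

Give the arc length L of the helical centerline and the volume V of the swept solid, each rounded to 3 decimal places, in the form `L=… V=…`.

L=227.111 V=8740.260

2πR = 2π·23.5 = 147.654855
per-turn = √(147.654855² + 33.5²) = √(21801.9561 + 1122.25) = √22924.2061 = 151.407418
L = 1.5 × 151.407418 = 227.111126
V = π·3.5² × L = 38.484510 × 227.111126 = 8740.260420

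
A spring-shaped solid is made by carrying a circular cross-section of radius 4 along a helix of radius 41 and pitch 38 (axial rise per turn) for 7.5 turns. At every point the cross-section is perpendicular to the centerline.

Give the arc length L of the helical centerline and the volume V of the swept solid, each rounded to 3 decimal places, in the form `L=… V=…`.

2πR = 2π·41 = 257.610598
per-turn = √(257.610598² + 38²) = √(66363.2200 + 1444) = √67807.2200 = 260.398195
L = 7.5 × 260.398195 = 1952.986463
V = π·4² × L = 50.265482 × 1952.986463 = 98167.806795

L=1952.986 V=98167.807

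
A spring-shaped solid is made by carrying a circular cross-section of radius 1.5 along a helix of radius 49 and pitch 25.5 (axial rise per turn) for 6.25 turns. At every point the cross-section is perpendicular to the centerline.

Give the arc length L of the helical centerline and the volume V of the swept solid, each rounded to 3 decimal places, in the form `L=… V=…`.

2πR = 2π·49 = 307.876080
per-turn = √(307.876080² + 25.5²) = √(94787.6807 + 650.25) = √95437.9307 = 308.930301
L = 6.25 × 308.930301 = 1930.814379
V = π·1.5² × L = 7.068583 × 1930.814379 = 13648.122605

L=1930.814 V=13648.123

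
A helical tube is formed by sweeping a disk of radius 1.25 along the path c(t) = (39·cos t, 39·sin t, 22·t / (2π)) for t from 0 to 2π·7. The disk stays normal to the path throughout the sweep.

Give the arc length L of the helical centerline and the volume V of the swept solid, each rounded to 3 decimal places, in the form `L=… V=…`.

2πR = 2π·39 = 245.044227
per-turn = √(245.044227² + 22²) = √(60046.6732 + 484) = √60530.6732 = 246.029822
L = 7 × 246.029822 = 1722.208752
V = π·1.25² × L = 4.908739 × 1722.208752 = 8453.872443

L=1722.209 V=8453.872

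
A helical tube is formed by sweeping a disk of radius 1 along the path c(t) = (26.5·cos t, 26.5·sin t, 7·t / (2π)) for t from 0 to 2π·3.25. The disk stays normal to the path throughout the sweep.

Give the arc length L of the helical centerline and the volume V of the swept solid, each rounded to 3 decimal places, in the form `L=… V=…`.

L=541.617 V=1701.541

2πR = 2π·26.5 = 166.504411
per-turn = √(166.504411² + 7²) = √(27723.7188 + 49) = √27772.7188 = 166.651489
L = 3.25 × 166.651489 = 541.617339
V = π·1² × L = 3.141593 × 541.617339 = 1701.541053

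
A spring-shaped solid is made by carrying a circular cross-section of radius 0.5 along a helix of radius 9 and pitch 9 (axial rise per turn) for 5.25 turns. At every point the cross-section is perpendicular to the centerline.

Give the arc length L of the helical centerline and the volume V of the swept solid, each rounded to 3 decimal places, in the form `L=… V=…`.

L=300.617 V=236.104

2πR = 2π·9 = 56.548668
per-turn = √(56.548668² + 9²) = √(3197.7518 + 81) = √3278.7518 = 57.260386
L = 5.25 × 57.260386 = 300.617027
V = π·0.5² × L = 0.785398 × 300.617027 = 236.104061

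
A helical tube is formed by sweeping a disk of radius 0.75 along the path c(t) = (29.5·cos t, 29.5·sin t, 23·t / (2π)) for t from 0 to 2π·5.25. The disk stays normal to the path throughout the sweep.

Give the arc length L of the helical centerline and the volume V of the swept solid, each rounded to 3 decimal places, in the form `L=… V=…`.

2πR = 2π·29.5 = 185.353967
per-turn = √(185.353967² + 23²) = √(34356.0929 + 529) = √34885.0929 = 186.775515
L = 5.25 × 186.775515 = 980.571453
V = π·0.75² × L = 1.767146 × 980.571453 = 1732.812790

L=980.571 V=1732.813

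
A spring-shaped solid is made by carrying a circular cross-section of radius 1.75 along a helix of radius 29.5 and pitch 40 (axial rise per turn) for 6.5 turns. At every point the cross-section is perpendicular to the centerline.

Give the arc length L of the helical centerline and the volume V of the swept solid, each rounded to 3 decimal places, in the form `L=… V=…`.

2πR = 2π·29.5 = 185.353967
per-turn = √(185.353967² + 40²) = √(34356.0929 + 1600) = √35956.0929 = 189.620919
L = 6.5 × 189.620919 = 1232.535973
V = π·1.75² × L = 9.621128 × 1232.535973 = 11858.385751

L=1232.536 V=11858.386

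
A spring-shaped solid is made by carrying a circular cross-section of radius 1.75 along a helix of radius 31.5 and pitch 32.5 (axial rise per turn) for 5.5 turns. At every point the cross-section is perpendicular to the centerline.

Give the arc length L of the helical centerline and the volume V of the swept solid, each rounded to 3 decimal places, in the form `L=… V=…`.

2πR = 2π·31.5 = 197.920337
per-turn = √(197.920337² + 32.5²) = √(39172.4599 + 1056.25) = √40228.7099 = 200.570960
L = 5.5 × 200.570960 = 1103.140278
V = π·1.75² × L = 9.621128 × 1103.140278 = 10613.453269

L=1103.140 V=10613.453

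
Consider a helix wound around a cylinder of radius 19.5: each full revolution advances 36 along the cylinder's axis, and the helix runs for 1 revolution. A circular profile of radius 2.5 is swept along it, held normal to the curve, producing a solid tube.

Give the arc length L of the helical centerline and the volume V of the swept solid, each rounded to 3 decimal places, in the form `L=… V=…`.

2πR = 2π·19.5 = 122.522113
per-turn = √(122.522113² + 36²) = √(15011.6683 + 1296) = √16307.6683 = 127.701481
L = 1 × 127.701481 = 127.701481
V = π·2.5² × L = 19.634954 × 127.701481 = 2507.412719

L=127.701 V=2507.413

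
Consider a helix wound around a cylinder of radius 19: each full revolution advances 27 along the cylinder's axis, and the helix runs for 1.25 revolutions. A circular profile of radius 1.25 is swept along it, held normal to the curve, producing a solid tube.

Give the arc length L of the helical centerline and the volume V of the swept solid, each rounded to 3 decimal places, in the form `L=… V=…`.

L=152.995 V=751.011

2πR = 2π·19 = 119.380521
per-turn = √(119.380521² + 27²) = √(14251.7088 + 729) = √14980.7088 = 122.395706
L = 1.25 × 122.395706 = 152.994632
V = π·1.25² × L = 4.908739 × 152.994632 = 751.010644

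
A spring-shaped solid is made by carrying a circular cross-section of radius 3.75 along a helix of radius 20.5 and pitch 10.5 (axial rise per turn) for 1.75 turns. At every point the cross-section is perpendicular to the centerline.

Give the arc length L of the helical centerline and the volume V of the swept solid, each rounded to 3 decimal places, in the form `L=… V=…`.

L=226.157 V=9991.309

2πR = 2π·20.5 = 128.805299
per-turn = √(128.805299² + 10.5²) = √(16590.8050 + 110.25) = √16701.0550 = 129.232562
L = 1.75 × 129.232562 = 226.156983
V = π·3.75² × L = 44.178647 × 226.156983 = 9991.309446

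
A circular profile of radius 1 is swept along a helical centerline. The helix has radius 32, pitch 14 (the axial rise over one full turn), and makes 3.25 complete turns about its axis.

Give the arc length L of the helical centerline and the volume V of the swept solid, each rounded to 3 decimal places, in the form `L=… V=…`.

2πR = 2π·32 = 201.061930
per-turn = √(201.061930² + 14²) = √(40425.8996 + 196) = √40621.8996 = 201.548752
L = 3.25 × 201.548752 = 655.033446
V = π·1² × L = 3.141593 × 655.033446 = 2057.848260

L=655.033 V=2057.848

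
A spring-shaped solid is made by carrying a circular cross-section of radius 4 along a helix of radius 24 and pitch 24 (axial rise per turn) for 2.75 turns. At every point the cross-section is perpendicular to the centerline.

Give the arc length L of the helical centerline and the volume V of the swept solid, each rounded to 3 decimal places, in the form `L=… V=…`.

L=419.909 V=21106.954

2πR = 2π·24 = 150.796447
per-turn = √(150.796447² + 24²) = √(22739.5685 + 576) = √23315.5685 = 152.694363
L = 2.75 × 152.694363 = 419.909499
V = π·4² × L = 50.265482 × 419.909499 = 21106.953540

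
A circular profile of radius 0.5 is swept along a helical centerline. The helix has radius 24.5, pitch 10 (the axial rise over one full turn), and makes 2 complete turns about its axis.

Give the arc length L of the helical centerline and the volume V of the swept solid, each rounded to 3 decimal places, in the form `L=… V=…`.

L=308.525 V=242.315

2πR = 2π·24.5 = 153.938040
per-turn = √(153.938040² + 10²) = √(23696.9202 + 100) = √23796.9202 = 154.262504
L = 2 × 154.262504 = 308.525008
V = π·0.5² × L = 0.785398 × 308.525008 = 242.314975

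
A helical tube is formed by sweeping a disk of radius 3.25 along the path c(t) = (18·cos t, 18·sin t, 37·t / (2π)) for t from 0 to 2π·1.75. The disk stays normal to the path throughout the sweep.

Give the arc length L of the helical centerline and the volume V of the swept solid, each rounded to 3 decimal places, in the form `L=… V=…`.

L=208.243 V=6910.133

2πR = 2π·18 = 113.097336
per-turn = √(113.097336² + 37²) = √(12791.0073 + 1369) = √14160.0073 = 118.995829
L = 1.75 × 118.995829 = 208.242701
V = π·3.25² × L = 33.183072 × 208.242701 = 6910.132613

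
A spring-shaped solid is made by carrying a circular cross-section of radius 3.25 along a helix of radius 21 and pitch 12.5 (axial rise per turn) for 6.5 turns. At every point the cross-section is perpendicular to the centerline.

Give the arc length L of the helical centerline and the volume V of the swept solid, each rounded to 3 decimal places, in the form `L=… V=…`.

2πR = 2π·21 = 131.946891
per-turn = √(131.946891² + 12.5²) = √(17409.9822 + 156.25) = √17566.2322 = 132.537663
L = 6.5 × 132.537663 = 861.494811
V = π·3.25² × L = 33.183072 × 861.494811 = 28587.044680

L=861.495 V=28587.045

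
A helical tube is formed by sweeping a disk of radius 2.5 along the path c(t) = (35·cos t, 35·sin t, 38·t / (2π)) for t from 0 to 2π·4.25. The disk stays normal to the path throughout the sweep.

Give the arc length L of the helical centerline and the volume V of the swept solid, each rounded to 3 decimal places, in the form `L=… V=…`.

L=948.475 V=18623.254

2πR = 2π·35 = 219.911486
per-turn = √(219.911486² + 38²) = √(48361.0616 + 1444) = √49805.0616 = 223.170476
L = 4.25 × 223.170476 = 948.474525
V = π·2.5² × L = 19.634954 × 948.474525 = 18623.253749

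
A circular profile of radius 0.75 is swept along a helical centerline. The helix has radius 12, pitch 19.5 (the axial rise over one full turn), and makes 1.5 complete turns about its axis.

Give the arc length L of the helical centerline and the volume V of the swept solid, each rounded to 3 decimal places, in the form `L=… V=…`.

2πR = 2π·12 = 75.398224
per-turn = √(75.398224² + 19.5²) = √(5684.8921 + 380.25) = √6065.1421 = 77.879022
L = 1.5 × 77.879022 = 116.818534
V = π·0.75² × L = 1.767146 × 116.818534 = 206.435389

L=116.819 V=206.435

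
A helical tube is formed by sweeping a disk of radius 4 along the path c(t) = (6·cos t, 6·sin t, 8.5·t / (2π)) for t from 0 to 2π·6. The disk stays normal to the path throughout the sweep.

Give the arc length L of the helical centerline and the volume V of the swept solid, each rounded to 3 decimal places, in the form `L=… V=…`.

L=231.873 V=11655.202

2πR = 2π·6 = 37.699112
per-turn = √(37.699112² + 8.5²) = √(1421.2230 + 72.25) = √1493.4730 = 38.645479
L = 6 × 38.645479 = 231.872873
V = π·4² × L = 50.265482 × 231.872873 = 11655.201828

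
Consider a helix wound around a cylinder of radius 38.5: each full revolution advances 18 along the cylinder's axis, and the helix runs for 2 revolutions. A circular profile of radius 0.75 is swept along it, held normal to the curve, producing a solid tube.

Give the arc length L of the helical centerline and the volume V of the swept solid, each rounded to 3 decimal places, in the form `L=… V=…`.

L=485.143 V=857.318

2πR = 2π·38.5 = 241.902634
per-turn = √(241.902634² + 18²) = √(58516.8845 + 324) = √58840.8845 = 242.571401
L = 2 × 242.571401 = 485.142802
V = π·0.75² × L = 1.767146 × 485.142802 = 857.318097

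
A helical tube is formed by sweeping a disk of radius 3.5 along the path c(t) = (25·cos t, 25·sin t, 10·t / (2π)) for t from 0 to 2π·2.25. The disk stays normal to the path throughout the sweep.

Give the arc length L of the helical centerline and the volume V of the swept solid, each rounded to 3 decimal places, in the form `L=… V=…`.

L=354.145 V=13629.083

2πR = 2π·25 = 157.079633
per-turn = √(157.079633² + 10²) = √(24674.0110 + 100) = √24774.0110 = 157.397621
L = 2.25 × 157.397621 = 354.144647
V = π·3.5² × L = 38.484510 × 354.144647 = 13629.083195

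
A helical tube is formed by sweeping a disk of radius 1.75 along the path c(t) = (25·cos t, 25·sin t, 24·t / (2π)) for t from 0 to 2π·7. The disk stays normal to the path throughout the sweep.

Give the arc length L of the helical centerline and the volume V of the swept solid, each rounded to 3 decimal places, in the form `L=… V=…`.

2πR = 2π·25 = 157.079633
per-turn = √(157.079633² + 24²) = √(24674.0110 + 576) = √25250.0110 = 158.902520
L = 7 × 158.902520 = 1112.317643
V = π·1.75² × L = 9.621128 × 1112.317643 = 10701.749866

L=1112.318 V=10701.750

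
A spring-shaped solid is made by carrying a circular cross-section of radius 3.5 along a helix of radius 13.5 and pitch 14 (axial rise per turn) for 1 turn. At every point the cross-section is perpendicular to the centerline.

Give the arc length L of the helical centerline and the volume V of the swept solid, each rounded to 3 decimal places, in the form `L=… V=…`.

L=85.971 V=3308.536

2πR = 2π·13.5 = 84.823002
per-turn = √(84.823002² + 14²) = √(7194.9416 + 196) = √7390.9416 = 85.970586
L = 1 × 85.970586 = 85.970586
V = π·3.5² × L = 38.484510 × 85.970586 = 3308.535866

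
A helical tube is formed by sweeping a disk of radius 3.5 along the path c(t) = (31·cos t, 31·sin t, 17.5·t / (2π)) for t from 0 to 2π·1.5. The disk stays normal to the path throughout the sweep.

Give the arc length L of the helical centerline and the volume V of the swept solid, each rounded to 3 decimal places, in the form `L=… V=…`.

L=293.345 V=11289.237

2πR = 2π·31 = 194.778745
per-turn = √(194.778745² + 17.5²) = √(37938.7593 + 306.25) = √38245.0093 = 195.563313
L = 1.5 × 195.563313 = 293.344969
V = π·3.5² × L = 38.484510 × 293.344969 = 11289.237403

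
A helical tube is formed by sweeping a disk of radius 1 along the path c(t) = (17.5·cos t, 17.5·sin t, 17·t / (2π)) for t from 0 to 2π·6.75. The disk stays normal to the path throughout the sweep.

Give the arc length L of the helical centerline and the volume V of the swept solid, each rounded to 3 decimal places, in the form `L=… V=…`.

L=751.019 V=2359.397

2πR = 2π·17.5 = 109.955743
per-turn = √(109.955743² + 17²) = √(12090.2654 + 289) = √12379.2654 = 111.262147
L = 6.75 × 111.262147 = 751.019493
V = π·1² × L = 3.141593 × 751.019493 = 2359.397323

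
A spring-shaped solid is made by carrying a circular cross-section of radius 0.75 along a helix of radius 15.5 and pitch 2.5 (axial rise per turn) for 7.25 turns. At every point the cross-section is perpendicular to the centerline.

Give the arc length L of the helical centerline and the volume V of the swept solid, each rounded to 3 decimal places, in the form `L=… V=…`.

2πR = 2π·15.5 = 97.389372
per-turn = √(97.389372² + 2.5²) = √(9484.6898 + 6.25) = √9490.9398 = 97.421455
L = 7.25 × 97.421455 = 706.305546
V = π·0.75² × L = 1.767146 × 706.305546 = 1248.144928

L=706.306 V=1248.145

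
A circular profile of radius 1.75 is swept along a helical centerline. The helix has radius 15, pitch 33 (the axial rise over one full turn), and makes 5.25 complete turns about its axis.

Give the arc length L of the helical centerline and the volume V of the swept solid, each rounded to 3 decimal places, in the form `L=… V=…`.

L=524.255 V=5043.925

2πR = 2π·15 = 94.247780
per-turn = √(94.247780² + 33²) = √(8882.6440 + 1089) = √9971.6440 = 99.858119
L = 5.25 × 99.858119 = 524.255126
V = π·1.75² × L = 9.621128 × 524.255126 = 5043.925406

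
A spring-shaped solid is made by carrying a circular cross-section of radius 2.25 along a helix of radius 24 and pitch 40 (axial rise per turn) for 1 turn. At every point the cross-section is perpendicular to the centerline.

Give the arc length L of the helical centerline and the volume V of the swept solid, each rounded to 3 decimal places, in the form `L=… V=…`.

L=156.011 V=2481.255

2πR = 2π·24 = 150.796447
per-turn = √(150.796447² + 40²) = √(22739.5685 + 1600) = √24339.5685 = 156.011437
L = 1 × 156.011437 = 156.011437
V = π·2.25² × L = 15.904313 × 156.011437 = 2481.254699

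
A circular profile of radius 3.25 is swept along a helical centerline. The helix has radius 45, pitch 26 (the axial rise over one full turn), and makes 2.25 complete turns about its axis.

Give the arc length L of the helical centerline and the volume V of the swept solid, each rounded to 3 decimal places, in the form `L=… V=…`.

L=638.857 V=21199.224

2πR = 2π·45 = 282.743339
per-turn = √(282.743339² + 26²) = √(79943.7956 + 676) = √80619.7956 = 283.936253
L = 2.25 × 283.936253 = 638.856569
V = π·3.25² × L = 33.183072 × 638.856569 = 21199.223777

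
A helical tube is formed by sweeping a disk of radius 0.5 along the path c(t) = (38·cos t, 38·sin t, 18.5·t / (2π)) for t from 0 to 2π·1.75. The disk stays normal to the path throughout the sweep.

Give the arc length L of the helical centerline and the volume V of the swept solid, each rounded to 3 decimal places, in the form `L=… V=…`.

2πR = 2π·38 = 238.761042
per-turn = √(238.761042² + 18.5²) = √(57006.8350 + 342.25) = √57349.0850 = 239.476690
L = 1.75 × 239.476690 = 419.084207
V = π·0.5² × L = 0.785398 × 419.084207 = 329.147967

L=419.084 V=329.148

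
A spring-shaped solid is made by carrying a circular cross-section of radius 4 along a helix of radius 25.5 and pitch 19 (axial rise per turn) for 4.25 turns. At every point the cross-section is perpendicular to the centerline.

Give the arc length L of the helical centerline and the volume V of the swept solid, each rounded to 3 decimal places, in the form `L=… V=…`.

2πR = 2π·25.5 = 160.221225
per-turn = √(160.221225² + 19²) = √(25670.8410 + 361) = √26031.8410 = 161.343860
L = 4.25 × 161.343860 = 685.711404
V = π·4² × L = 50.265482 × 685.711404 = 34467.614524

L=685.711 V=34467.615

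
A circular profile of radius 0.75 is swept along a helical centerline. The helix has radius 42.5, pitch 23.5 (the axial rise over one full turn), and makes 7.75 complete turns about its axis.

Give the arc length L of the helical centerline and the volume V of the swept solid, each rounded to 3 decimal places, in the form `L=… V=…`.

L=2077.523 V=3671.285

2πR = 2π·42.5 = 267.035376
per-turn = √(267.035376² + 23.5²) = √(71307.8918 + 552.25) = √71860.1418 = 268.067420
L = 7.75 × 268.067420 = 2077.522507
V = π·0.75² × L = 1.767146 × 2077.522507 = 3671.285313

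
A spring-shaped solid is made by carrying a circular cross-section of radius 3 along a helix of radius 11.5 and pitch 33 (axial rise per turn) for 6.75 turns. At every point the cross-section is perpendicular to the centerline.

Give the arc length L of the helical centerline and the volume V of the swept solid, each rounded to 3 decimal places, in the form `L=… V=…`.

2πR = 2π·11.5 = 72.256631
per-turn = √(72.256631² + 33²) = √(5221.0207 + 1089) = √6310.0207 = 79.435639
L = 6.75 × 79.435639 = 536.190563
V = π·3² × L = 28.274334 × 536.190563 = 15160.430992

L=536.191 V=15160.431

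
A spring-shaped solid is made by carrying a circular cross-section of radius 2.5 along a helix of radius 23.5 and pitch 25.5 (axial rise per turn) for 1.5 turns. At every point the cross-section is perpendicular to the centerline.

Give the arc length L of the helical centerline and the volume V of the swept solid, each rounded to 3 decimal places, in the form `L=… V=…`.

L=224.761 V=4413.170

2πR = 2π·23.5 = 147.654855
per-turn = √(147.654855² + 25.5²) = √(21801.9561 + 650.25) = √22452.2061 = 149.840602
L = 1.5 × 149.840602 = 224.760904
V = π·2.5² × L = 19.634954 × 224.760904 = 4413.170022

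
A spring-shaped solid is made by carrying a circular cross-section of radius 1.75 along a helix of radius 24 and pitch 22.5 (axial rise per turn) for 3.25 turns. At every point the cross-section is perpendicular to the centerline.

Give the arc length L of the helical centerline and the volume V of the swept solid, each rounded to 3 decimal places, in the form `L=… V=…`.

L=495.514 V=4767.402

2πR = 2π·24 = 150.796447
per-turn = √(150.796447² + 22.5²) = √(22739.5685 + 506.25) = √23245.8185 = 152.465795
L = 3.25 × 152.465795 = 495.513833
V = π·1.75² × L = 9.621128 × 495.513833 = 4767.401763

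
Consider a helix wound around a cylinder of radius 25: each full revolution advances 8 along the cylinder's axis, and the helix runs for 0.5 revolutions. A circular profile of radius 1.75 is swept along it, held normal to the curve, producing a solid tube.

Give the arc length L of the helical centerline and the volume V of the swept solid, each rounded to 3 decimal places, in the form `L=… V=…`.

2πR = 2π·25 = 157.079633
per-turn = √(157.079633² + 8²) = √(24674.0110 + 64) = √24738.0110 = 157.283219
L = 0.5 × 157.283219 = 78.641610
V = π·1.75² × L = 9.621128 × 78.641610 = 756.620952

L=78.642 V=756.621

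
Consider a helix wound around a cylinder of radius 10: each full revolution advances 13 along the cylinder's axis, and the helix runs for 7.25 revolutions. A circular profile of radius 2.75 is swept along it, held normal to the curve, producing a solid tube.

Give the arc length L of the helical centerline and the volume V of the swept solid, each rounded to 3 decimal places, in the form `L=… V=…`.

2πR = 2π·10 = 62.831853
per-turn = √(62.831853² + 13²) = √(3947.8418 + 169) = √4116.8418 = 64.162620
L = 7.25 × 64.162620 = 465.178992
V = π·2.75² × L = 23.758294 × 465.178992 = 11051.859472

L=465.179 V=11051.859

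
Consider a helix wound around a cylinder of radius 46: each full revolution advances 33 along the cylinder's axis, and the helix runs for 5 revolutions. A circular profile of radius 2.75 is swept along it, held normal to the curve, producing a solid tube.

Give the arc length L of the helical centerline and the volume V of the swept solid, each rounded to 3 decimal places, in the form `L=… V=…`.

L=1454.522 V=34556.954

2πR = 2π·46 = 289.026524
per-turn = √(289.026524² + 33²) = √(83536.3317 + 1089) = √84625.3317 = 290.904334
L = 5 × 290.904334 = 1454.521671
V = π·2.75² × L = 23.758294 × 1454.521671 = 34556.954132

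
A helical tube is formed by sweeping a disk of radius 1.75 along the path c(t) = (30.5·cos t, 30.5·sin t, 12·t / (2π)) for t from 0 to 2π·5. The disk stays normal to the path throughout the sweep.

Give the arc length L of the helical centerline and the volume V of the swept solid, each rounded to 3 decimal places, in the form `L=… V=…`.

L=960.062 V=9236.883

2πR = 2π·30.5 = 191.637152
per-turn = √(191.637152² + 12²) = √(36724.7980 + 144) = √36868.7980 = 192.012494
L = 5 × 192.012494 = 960.062472
V = π·1.75² × L = 9.621128 × 960.062472 = 9236.883449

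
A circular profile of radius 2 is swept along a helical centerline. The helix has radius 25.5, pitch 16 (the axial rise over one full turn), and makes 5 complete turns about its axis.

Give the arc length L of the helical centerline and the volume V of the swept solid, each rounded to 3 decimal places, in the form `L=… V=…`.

L=805.091 V=10117.068

2πR = 2π·25.5 = 160.221225
per-turn = √(160.221225² + 16²) = √(25670.8410 + 256) = √25926.8410 = 161.018139
L = 5 × 161.018139 = 805.090694
V = π·2² × L = 12.566371 × 805.090694 = 10117.068044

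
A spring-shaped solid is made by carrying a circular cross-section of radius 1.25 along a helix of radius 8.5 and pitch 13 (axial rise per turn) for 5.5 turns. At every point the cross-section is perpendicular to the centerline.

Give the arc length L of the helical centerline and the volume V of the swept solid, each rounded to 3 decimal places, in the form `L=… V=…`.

2πR = 2π·8.5 = 53.407075
per-turn = √(53.407075² + 13²) = √(2852.3157 + 169) = √3021.3157 = 54.966496
L = 5.5 × 54.966496 = 302.315727
V = π·1.25² × L = 4.908739 × 302.315727 = 1483.988857

L=302.316 V=1483.989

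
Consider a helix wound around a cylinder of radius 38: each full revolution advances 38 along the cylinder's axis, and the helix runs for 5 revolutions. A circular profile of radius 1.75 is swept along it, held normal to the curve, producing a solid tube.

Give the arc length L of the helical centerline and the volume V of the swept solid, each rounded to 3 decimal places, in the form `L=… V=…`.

2πR = 2π·38 = 238.761042
per-turn = √(238.761042² + 38²) = √(57006.8350 + 1444) = √58450.8350 = 241.766075
L = 5 × 241.766075 = 1208.830375
V = π·1.75² × L = 9.621128 × 1208.830375 = 11630.311166

L=1208.830 V=11630.311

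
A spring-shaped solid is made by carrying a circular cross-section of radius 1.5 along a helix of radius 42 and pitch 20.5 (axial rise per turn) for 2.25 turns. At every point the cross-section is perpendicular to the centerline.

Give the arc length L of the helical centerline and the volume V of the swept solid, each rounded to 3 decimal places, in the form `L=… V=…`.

L=595.550 V=4209.694

2πR = 2π·42 = 263.893783
per-turn = √(263.893783² + 20.5²) = √(69639.9287 + 420.25) = √70060.1787 = 264.688834
L = 2.25 × 264.688834 = 595.549876
V = π·1.5² × L = 7.068583 × 595.549876 = 4209.694007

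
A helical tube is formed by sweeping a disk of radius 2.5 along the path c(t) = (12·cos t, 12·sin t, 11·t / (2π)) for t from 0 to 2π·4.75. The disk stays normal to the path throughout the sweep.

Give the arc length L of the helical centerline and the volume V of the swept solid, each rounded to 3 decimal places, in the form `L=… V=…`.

2πR = 2π·12 = 75.398224
per-turn = √(75.398224² + 11²) = √(5684.8921 + 121) = √5805.8921 = 76.196405
L = 4.75 × 76.196405 = 361.932924
V = π·2.5² × L = 19.634954 × 361.932924 = 7106.536340

L=361.933 V=7106.536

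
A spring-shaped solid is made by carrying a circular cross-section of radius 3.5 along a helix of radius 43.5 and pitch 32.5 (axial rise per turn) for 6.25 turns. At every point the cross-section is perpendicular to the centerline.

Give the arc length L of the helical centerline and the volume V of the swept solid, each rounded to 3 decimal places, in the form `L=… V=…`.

L=1720.275 V=66203.952

2πR = 2π·43.5 = 273.318561
per-turn = √(273.318561² + 32.5²) = √(74703.0357 + 1056.25) = √75759.2857 = 275.244048
L = 6.25 × 275.244048 = 1720.275297
V = π·3.5² × L = 38.484510 × 1720.275297 = 66203.951889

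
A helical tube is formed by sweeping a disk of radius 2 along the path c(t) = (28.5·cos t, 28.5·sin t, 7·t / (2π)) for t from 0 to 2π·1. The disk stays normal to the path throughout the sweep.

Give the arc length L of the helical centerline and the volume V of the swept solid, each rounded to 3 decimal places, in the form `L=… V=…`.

2πR = 2π·28.5 = 179.070781
per-turn = √(179.070781² + 7²) = √(32066.3447 + 49) = √32115.3447 = 179.207546
L = 1 × 179.207546 = 179.207546
V = π·2² × L = 12.566371 × 179.207546 = 2251.988445

L=179.208 V=2251.988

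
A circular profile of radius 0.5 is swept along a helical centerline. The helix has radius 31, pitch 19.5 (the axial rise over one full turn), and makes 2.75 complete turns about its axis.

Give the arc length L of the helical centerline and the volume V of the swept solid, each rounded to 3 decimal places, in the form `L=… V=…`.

L=538.319 V=422.795

2πR = 2π·31 = 194.778745
per-turn = √(194.778745² + 19.5²) = √(37938.7593 + 380.25) = √38319.0093 = 195.752418
L = 2.75 × 195.752418 = 538.319151
V = π·0.5² × L = 0.785398 × 538.319151 = 422.794872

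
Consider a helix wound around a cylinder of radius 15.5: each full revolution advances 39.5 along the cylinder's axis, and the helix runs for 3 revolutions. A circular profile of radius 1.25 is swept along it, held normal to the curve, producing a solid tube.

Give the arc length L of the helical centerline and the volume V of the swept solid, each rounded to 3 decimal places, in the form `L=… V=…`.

2πR = 2π·15.5 = 97.389372
per-turn = √(97.389372² + 39.5²) = √(9484.6898 + 1560.25) = √11044.9398 = 105.094909
L = 3 × 105.094909 = 315.284726
V = π·1.25² × L = 4.908739 × 315.284726 = 1547.650280

L=315.285 V=1547.650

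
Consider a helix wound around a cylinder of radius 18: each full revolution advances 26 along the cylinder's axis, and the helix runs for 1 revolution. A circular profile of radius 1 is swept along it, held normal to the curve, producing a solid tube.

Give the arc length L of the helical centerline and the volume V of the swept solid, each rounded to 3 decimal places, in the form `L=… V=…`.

2πR = 2π·18 = 113.097336
per-turn = √(113.097336² + 26²) = √(12791.0073 + 676) = √13467.0073 = 116.047436
L = 1 × 116.047436 = 116.047436
V = π·1² × L = 3.141593 × 116.047436 = 364.573771

L=116.047 V=364.574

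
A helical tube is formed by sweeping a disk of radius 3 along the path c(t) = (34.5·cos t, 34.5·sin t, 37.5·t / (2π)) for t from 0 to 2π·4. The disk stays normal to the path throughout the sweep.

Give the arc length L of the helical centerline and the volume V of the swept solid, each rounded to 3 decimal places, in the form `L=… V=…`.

L=879.959 V=24880.241

2πR = 2π·34.5 = 216.769893
per-turn = √(216.769893² + 37.5²) = √(46989.1866 + 1406.25) = √48395.4366 = 219.989628
L = 4 × 219.989628 = 879.958513
V = π·3² × L = 28.274334 × 879.958513 = 24880.240803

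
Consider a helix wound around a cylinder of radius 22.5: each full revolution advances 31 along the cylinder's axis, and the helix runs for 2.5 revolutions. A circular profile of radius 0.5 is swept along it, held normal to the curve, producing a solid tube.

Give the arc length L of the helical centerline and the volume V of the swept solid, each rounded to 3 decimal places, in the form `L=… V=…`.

2πR = 2π·22.5 = 141.371669
per-turn = √(141.371669² + 31²) = √(19985.9489 + 961) = √20946.9489 = 144.730608
L = 2.5 × 144.730608 = 361.826520
V = π·0.5² × L = 0.785398 × 361.826520 = 284.177884

L=361.827 V=284.178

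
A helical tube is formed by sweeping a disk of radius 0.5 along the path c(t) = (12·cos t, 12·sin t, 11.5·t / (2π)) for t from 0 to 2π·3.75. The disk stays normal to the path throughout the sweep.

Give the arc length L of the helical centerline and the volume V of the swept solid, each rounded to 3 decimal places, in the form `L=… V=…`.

L=286.013 V=224.634

2πR = 2π·12 = 75.398224
per-turn = √(75.398224² + 11.5²) = √(5684.8921 + 132.25) = √5817.1421 = 76.270192
L = 3.75 × 76.270192 = 286.013219
V = π·0.5² × L = 0.785398 × 286.013219 = 224.634257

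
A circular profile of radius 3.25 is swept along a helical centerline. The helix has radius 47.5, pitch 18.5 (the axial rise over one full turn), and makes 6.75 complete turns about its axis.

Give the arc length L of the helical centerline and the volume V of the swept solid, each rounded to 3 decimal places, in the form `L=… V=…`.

2πR = 2π·47.5 = 298.451302
per-turn = √(298.451302² + 18.5²) = √(89073.1797 + 342.25) = √89415.4297 = 299.024129
L = 6.75 × 299.024129 = 2018.412871
V = π·3.25² × L = 33.183072 × 2018.412871 = 66977.140429

L=2018.413 V=66977.140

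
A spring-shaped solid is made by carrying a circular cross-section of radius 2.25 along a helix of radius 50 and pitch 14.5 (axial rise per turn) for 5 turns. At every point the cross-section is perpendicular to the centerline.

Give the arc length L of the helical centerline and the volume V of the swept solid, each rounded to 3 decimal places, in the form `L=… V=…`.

2πR = 2π·50 = 314.159265
per-turn = √(314.159265² + 14.5²) = √(98696.0440 + 210.25) = √98906.2940 = 314.493711
L = 5 × 314.493711 = 1572.468553
V = π·2.25² × L = 15.904313 × 1572.468553 = 25009.031749

L=1572.469 V=25009.032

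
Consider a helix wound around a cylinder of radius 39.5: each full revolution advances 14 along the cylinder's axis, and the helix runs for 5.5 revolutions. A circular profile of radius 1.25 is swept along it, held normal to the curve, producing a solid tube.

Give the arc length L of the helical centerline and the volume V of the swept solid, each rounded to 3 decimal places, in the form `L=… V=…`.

2πR = 2π·39.5 = 248.185820
per-turn = √(248.185820² + 14²) = √(61596.2011 + 196) = √61792.2011 = 248.580371
L = 5.5 × 248.580371 = 1367.192043
V = π·1.25² × L = 4.908739 × 1367.192043 = 6711.188247

L=1367.192 V=6711.188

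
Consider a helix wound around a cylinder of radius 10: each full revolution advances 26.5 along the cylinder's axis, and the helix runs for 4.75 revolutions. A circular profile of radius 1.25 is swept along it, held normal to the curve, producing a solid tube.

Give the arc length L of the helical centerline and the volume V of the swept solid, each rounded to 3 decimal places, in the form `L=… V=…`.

L=323.910 V=1589.990

2πR = 2π·10 = 62.831853
per-turn = √(62.831853² + 26.5²) = √(3947.8418 + 702.25) = √4650.0918 = 68.191581
L = 4.75 × 68.191581 = 323.910011
V = π·1.25² × L = 4.908739 × 323.910011 = 1589.989549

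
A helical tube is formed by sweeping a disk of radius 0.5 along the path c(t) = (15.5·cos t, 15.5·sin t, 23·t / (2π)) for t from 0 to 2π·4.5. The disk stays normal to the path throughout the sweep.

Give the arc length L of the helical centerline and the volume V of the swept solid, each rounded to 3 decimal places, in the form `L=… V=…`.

L=450.308 V=353.671

2πR = 2π·15.5 = 97.389372
per-turn = √(97.389372² + 23²) = √(9484.6898 + 529) = √10013.6898 = 100.068426
L = 4.5 × 100.068426 = 450.307916
V = π·0.5² × L = 0.785398 × 450.307916 = 353.671010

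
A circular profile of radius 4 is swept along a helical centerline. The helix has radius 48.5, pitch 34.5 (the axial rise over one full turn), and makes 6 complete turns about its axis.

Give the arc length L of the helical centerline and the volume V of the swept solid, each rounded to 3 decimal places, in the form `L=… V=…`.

2πR = 2π·48.5 = 304.734487
per-turn = √(304.734487² + 34.5²) = √(92863.1078 + 1190.25) = √94053.3578 = 306.681199
L = 6 × 306.681199 = 1840.087194
V = π·4² × L = 50.265482 × 1840.087194 = 92492.870565

L=1840.087 V=92492.871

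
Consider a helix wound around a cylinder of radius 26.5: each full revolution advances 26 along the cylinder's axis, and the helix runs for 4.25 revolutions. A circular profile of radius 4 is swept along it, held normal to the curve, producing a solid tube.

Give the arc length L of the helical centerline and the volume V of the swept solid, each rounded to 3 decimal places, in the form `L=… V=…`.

2πR = 2π·26.5 = 166.504411
per-turn = √(166.504411² + 26²) = √(27723.7188 + 676) = √28399.7188 = 168.522161
L = 4.25 × 168.522161 = 716.219184
V = π·4² × L = 50.265482 × 716.219184 = 36001.102851

L=716.219 V=36001.103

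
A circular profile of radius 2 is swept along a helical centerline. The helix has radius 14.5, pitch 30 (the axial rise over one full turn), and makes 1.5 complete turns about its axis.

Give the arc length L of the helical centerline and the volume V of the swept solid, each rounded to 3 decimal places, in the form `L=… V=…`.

2πR = 2π·14.5 = 91.106187
per-turn = √(91.106187² + 30²) = √(8300.3373 + 900) = √9200.3373 = 95.918389
L = 1.5 × 95.918389 = 143.877583
V = π·2² × L = 12.566371 × 143.877583 = 1808.019033

L=143.878 V=1808.019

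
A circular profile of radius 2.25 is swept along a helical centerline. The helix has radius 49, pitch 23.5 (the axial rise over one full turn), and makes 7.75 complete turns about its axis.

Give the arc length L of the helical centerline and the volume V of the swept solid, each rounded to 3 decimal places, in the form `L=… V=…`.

L=2392.980 V=38058.707

2πR = 2π·49 = 307.876080
per-turn = √(307.876080² + 23.5²) = √(94787.6807 + 552.25) = √95339.9307 = 308.771648
L = 7.75 × 308.771648 = 2392.980273
V = π·2.25² × L = 15.904313 × 2392.980273 = 38058.706803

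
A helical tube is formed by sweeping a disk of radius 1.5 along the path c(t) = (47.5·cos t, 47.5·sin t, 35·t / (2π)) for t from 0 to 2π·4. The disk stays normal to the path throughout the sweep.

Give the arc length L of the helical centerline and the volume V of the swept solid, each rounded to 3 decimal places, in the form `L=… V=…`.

2πR = 2π·47.5 = 298.451302
per-turn = √(298.451302² + 35²) = √(89073.1797 + 1225) = √90298.1797 = 300.496555
L = 4 × 300.496555 = 1201.986221
V = π·1.5² × L = 7.068583 × 1201.986221 = 8496.339934

L=1201.986 V=8496.340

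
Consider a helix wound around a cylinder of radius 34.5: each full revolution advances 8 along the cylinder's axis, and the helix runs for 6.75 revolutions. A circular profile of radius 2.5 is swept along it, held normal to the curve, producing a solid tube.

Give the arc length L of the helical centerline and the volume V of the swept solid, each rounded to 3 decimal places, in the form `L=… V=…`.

L=1464.193 V=28749.360

2πR = 2π·34.5 = 216.769893
per-turn = √(216.769893² + 8²) = √(46989.1866 + 64) = √47053.1866 = 216.917465
L = 6.75 × 216.917465 = 1464.192888
V = π·2.5² × L = 19.634954 × 1464.192888 = 28749.360121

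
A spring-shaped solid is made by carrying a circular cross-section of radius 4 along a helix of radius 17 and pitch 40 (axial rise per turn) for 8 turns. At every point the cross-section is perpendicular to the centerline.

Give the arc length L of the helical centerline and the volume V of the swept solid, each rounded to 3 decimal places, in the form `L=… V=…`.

L=912.465 V=45865.505

2πR = 2π·17 = 106.814150
per-turn = √(106.814150² + 40²) = √(11409.2627 + 1600) = √13009.2627 = 114.058155
L = 8 × 114.058155 = 912.465239
V = π·4² × L = 50.265482 × 912.465239 = 45865.505454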